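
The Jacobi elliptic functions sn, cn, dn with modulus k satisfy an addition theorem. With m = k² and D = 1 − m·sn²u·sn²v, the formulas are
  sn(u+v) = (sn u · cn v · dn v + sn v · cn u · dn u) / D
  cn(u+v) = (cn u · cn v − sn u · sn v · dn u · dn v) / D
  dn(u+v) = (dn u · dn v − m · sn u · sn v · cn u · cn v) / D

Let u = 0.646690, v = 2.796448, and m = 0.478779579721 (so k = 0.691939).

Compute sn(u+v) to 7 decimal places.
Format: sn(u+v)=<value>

sn(u+v)=0.2269146

sn u = 0.5866990939449894, cn u = 0.8098050216960429, dn u = 0.9138908529437227
sn v = 0.7385080070979784, cn v = -0.6742447059133444, dn v = 0.859579230349424
m = k² = 0.478779579721
D = 1 − m·sn²u·sn²v = 0.9101171424484822
sn(u+v) = (sn u·cn v·dn v + sn v·cn u·dn u)/D = 0.2065188488213748/0.9101171424484822 = 0.2269145796614473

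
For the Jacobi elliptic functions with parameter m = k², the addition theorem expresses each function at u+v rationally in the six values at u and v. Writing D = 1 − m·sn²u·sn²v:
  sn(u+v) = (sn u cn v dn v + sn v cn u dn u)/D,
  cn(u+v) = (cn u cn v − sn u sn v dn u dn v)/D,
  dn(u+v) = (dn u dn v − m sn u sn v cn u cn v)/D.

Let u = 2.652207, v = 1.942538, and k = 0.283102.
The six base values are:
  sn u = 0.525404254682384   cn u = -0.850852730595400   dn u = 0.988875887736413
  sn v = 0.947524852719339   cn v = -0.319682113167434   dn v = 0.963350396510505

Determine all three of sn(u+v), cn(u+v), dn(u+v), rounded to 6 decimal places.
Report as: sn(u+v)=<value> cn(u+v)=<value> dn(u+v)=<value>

sn(u+v)=-0.978478 cn(u+v)=-0.206350 dn(u+v)=0.960867

m = k² = 0.080146742404
D = 1 − m·sn²u·sn²v = 0.980136569024841
sn(u+v) = (sn u·cn v·dn v + sn v·cn u·dn u)/D = -0.9590423923895413/0.980136569024841 = -0.9784783291411249
cn(u+v) = (cn u·cn v − sn u·sn v·dn u·dn v)/D = -0.2022507936684848/0.980136569024841 = -0.2063496048001846
dn(u+v) = (dn u·dn v − m·sn u·sn v·cn u·cn v)/D = 0.9417811534402405/0.980136569024841 = 0.9608672742179581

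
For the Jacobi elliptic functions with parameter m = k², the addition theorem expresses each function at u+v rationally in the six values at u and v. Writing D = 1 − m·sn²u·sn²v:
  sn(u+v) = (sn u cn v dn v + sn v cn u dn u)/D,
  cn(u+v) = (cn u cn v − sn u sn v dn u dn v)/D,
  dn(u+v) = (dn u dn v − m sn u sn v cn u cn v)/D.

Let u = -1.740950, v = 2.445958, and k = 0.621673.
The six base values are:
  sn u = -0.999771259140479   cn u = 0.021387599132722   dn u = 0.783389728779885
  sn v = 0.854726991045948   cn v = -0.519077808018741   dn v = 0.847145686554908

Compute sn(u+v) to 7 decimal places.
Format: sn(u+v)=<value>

m = k² = 0.386477318929
D = 1 − m·sn²u·sn²v = 0.7177849667791253
sn(u+v) = (sn u·cn v·dn v + sn v·cn u·dn u)/D = 0.453954742367302/0.7177849667791253 = 0.6324383532359373

sn(u+v)=0.6324384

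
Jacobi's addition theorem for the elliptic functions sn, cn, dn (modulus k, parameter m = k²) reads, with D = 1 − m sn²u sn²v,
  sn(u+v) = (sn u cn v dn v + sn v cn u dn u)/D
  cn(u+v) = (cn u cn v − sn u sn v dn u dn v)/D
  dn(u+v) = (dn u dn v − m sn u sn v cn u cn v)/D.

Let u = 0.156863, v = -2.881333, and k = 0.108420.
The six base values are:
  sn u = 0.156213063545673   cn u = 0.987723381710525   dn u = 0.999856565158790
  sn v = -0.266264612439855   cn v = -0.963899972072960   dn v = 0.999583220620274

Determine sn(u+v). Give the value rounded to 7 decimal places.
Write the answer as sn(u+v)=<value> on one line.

m = k² = 0.0117548964
D = 1 − m·sn²u·sn²v = 0.9999796633035236
sn(u+v) = (sn u·cn v·dn v + sn v·cn u·dn u)/D = -0.4134690722181481/0.9999796633035236 = -0.4134774809841787

sn(u+v)=-0.4134775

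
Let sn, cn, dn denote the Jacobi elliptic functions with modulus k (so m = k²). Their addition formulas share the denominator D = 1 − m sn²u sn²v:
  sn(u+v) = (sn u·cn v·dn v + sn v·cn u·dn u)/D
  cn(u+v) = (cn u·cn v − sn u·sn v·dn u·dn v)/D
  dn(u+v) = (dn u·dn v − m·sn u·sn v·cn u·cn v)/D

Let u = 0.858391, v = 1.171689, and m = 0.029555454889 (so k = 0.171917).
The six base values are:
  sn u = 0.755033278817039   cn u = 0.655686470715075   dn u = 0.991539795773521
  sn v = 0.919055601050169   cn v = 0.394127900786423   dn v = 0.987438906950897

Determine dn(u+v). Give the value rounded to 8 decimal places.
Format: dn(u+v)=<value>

m = k² = 0.029555454889
D = 1 − m·sn²u·sn²v = 0.9857684105029842
dn(u+v) = (dn u·dn v − m·sn u·sn v·cn u·cn v)/D = 0.9737849347773495/0.9857684105029842 = 0.9878435182158858

dn(u+v)=0.98784352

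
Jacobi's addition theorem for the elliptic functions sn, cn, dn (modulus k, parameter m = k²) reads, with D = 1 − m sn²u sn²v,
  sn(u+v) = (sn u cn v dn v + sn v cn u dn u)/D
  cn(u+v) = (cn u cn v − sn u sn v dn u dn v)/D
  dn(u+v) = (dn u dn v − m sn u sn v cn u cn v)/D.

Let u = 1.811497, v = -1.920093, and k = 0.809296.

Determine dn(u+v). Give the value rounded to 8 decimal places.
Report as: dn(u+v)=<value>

sn u = 0.9928819430558236, cn u = 0.1191026748385289, dn u = 0.5952569907807067
sn v = -0.9984813279038762, cn v = 0.05509117739994315, dn v = 0.5890906660326332
m = k² = 0.654960015616
D = 1 − m·sn²u·sn²v = 0.3562905152610319
dn(u+v) = (dn u·dn v − m·sn u·sn v·cn u·cn v)/D = 0.3549207915190808/0.3562905152610319 = 0.9961555986385225

dn(u+v)=0.99615560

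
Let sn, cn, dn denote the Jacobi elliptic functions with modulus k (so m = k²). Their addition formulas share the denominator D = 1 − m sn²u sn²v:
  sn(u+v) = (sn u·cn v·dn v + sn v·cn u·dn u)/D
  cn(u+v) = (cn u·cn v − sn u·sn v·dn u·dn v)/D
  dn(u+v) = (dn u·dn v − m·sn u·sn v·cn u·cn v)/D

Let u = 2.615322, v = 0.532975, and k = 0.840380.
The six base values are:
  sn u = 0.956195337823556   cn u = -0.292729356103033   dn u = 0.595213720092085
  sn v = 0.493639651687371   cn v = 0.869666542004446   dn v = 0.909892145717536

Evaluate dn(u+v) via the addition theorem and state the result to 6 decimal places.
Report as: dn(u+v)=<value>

dn(u+v)=0.743422

m = k² = 0.7062385444
D = 1 − m·sn²u·sn²v = 0.84265072924741
dn(u+v) = (dn u·dn v − m·sn u·sn v·cn u·cn v)/D = 0.6264449957151503/0.84265072924741 = 0.7434218875887548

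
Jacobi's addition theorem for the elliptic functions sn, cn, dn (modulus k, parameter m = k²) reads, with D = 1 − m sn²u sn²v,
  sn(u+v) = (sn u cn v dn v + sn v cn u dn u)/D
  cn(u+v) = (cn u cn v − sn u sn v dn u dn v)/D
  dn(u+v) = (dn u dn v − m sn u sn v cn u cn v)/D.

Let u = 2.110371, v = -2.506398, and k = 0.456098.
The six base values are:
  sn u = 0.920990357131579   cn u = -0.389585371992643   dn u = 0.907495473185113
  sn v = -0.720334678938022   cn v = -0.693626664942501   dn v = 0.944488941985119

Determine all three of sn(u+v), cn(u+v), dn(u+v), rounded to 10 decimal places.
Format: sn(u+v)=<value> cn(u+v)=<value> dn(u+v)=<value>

sn(u+v)=-0.3838324001 cn(u+v)=0.9234027770 dn(u+v)=0.9845568441

m = k² = 0.208025385604
D = 1 − m·sn²u·sn²v = 0.9084422421346549
sn(u+v) = (sn u·cn v·dn v + sn v·cn u·dn u)/D = -0.348689566161248/0.9084422421346549 = -0.3838324001115341
cn(u+v) = (cn u·cn v − sn u·sn v·dn u·dn v)/D = 0.8388580891574687/0.9084422421346549 = 0.9234027770288647
dn(u+v) = (dn u·dn v − m·sn u·sn v·cn u·cn v)/D = 0.8944130269526056/0.9084422421346549 = 0.9845568440883116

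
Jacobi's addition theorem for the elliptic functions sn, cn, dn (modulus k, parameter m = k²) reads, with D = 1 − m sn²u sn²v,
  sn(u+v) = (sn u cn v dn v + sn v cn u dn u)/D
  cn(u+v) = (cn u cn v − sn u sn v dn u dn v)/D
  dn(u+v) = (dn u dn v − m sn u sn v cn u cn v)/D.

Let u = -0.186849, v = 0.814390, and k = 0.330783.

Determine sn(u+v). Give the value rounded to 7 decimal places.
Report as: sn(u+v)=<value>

sn(u+v)=0.5837846

sn u = -0.1856476097045553, cn u = 0.9826163875139602, dn u = 0.9981126818745371
sn v = 0.7213726785872252, cn v = 0.6925470804125103, dn v = 0.9711135549353798
m = k² = 0.109417393089
D = 1 − m·sn²u·sn²v = 0.9980376138659824
sn(u+v) = (sn u·cn v·dn v + sn v·cn u·dn u)/D = 0.5826390346224602/0.9980376138659824 = 0.5837846455160733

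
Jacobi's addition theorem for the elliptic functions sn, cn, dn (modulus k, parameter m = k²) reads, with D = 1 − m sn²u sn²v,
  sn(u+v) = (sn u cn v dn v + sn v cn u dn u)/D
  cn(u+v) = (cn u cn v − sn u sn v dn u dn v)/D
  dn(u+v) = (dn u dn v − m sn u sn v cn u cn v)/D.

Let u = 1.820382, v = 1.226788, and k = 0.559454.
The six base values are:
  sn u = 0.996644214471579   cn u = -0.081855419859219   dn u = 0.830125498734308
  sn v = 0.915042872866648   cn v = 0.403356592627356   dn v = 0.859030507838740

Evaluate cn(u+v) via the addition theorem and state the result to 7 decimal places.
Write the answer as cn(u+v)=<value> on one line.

m = k² = 0.312988778116
D = 1 − m·sn²u·sn²v = 0.739689340705752
cn(u+v) = (cn u·cn v − sn u·sn v·dn u·dn v)/D = -0.6833471418650907/0.739689340705752 = -0.9238299165066999

cn(u+v)=-0.9238299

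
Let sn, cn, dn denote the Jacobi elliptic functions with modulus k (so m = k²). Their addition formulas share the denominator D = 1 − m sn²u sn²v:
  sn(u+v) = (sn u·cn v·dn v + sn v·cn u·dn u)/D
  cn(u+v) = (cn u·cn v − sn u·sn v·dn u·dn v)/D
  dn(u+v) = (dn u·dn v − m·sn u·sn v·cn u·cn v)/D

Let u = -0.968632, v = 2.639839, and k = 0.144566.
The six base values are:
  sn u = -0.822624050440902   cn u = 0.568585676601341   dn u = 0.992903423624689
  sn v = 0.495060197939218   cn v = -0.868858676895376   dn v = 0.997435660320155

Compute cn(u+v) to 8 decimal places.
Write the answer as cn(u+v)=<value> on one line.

cn(u+v)=-0.09101463

m = k² = 0.020899328356
D = 1 − m·sn²u·sn²v = 0.9965338196439192
cn(u+v) = (cn u·cn v − sn u·sn v·dn u·dn v)/D = -0.09069915516248249/0.9965338196439192 = -0.09101462827913964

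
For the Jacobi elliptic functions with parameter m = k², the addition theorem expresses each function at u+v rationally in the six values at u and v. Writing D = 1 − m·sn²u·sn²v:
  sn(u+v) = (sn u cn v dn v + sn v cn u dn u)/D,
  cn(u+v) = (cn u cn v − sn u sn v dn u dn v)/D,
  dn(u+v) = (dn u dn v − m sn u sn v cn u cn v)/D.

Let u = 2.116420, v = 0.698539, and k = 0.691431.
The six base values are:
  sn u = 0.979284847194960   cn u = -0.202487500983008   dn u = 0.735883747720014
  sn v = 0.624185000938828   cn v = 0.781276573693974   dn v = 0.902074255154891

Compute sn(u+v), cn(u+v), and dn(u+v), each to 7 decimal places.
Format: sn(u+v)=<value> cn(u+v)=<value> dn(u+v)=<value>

m = k² = 0.478076827761
D = 1 − m·sn²u·sn²v = 0.8213749266683321
sn(u+v) = (sn u·cn v·dn v + sn v·cn u·dn u)/D = 0.5971619783431293/0.8213749266683321 = 0.727027279448793
cn(u+v) = (cn u·cn v − sn u·sn v·dn u·dn v)/D = -0.5639630677453337/0.8213749266683321 = -0.6866085747624236
dn(u+v) = (dn u·dn v − m·sn u·sn v·cn u·cn v)/D = 0.7100516970110412/0.8213749266683321 = 0.8644672170492942

sn(u+v)=0.7270273 cn(u+v)=-0.6866086 dn(u+v)=0.8644672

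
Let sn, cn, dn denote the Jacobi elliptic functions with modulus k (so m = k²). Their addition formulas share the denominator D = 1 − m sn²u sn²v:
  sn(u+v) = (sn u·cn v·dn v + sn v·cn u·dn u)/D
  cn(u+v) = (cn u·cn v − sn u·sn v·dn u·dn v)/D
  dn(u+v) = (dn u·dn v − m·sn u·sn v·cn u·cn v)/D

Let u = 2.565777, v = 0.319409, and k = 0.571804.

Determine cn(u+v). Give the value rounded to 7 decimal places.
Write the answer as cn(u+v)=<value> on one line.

sn u = 0.7586346172870172, cn u = -0.6515163217094265, dn u = 0.9010138556510632
sn v = 0.3123556766817028, cn v = 0.9499652263344778, dn v = 0.9839206351461857
m = k² = 0.326959814416
D = 1 − m·sn²u·sn²v = 0.9816405994632654
cn(u+v) = (cn u·cn v − sn u·sn v·dn u·dn v)/D = -0.828992475342071/0.9816405994632654 = -0.8444969327830794

cn(u+v)=-0.8444969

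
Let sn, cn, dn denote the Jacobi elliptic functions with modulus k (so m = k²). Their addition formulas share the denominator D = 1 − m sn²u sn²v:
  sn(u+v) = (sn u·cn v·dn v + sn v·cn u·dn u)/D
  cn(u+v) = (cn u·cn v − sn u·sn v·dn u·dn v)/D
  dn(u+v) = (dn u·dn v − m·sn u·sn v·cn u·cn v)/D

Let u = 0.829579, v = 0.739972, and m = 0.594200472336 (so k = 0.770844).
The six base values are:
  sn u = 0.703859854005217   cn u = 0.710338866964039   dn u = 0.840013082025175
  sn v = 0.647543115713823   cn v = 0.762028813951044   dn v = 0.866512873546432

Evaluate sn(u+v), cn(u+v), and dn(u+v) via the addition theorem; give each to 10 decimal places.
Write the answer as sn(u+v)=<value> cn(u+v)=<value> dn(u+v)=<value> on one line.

sn(u+v)=0.9710066172 cn(u+v)=0.2390526077 dn(u+v)=0.6631408572

m = k² = 0.594200472336
D = 1 − m·sn²u·sn²v = 0.8765637373029596
sn(u+v) = (sn u·cn v·dn v + sn v·cn u·dn u)/D = 0.8511491893615952/0.8765637373029596 = 0.9710066172488943
cn(u+v) = (cn u·cn v − sn u·sn v·dn u·dn v)/D = 0.2095448472371278/0.8765637373029596 = 0.2390526077223573
dn(u+v) = (dn u·dn v − m·sn u·sn v·cn u·cn v)/D = 0.5812852281837523/0.8765637373029596 = 0.6631408572436159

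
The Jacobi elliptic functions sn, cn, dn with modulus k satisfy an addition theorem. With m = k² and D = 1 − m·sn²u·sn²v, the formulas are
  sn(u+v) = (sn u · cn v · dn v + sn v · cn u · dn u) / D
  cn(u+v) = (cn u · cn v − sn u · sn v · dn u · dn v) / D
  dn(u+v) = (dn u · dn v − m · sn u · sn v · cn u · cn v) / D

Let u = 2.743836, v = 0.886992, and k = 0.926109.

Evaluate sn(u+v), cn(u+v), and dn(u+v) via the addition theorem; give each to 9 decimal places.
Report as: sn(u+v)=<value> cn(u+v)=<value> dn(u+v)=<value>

sn(u+v)=0.848582505 cn(u+v)=-0.529063070 dn(u+v)=0.618379164

sn u = 0.9919916056794127, cn u = -0.1263038172882379, dn u = 0.3949738710402842
sn v = 0.719469622418068, cn v = 0.6945239106161879, dn v = 0.7456772706053121
m = k² = 0.857677879881
D = 1 − m·sn²u·sn²v = 0.5631170185569503
sn(u+v) = (sn u·cn v·dn v + sn v·cn u·dn u)/D = 0.4778512504350739/0.5631170185569503 = 0.8485825053904793
cn(u+v) = (cn u·cn v − sn u·sn v·dn u·dn v)/D = -0.2979244183448295/0.5631170185569503 = -0.5290630695344527
dn(u+v) = (dn u·dn v − m·sn u·sn v·cn u·cn v)/D = 0.3482198308978971/0.5631170185569503 = 0.6183791635178226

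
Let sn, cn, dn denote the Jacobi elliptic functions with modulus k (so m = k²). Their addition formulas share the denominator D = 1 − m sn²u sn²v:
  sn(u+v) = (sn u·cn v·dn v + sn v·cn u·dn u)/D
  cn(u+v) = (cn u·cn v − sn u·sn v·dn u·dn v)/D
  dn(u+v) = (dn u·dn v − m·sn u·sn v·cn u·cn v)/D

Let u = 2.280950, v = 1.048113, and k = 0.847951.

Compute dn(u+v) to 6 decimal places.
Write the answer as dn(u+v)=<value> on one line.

dn(u+v)=0.788855

sn u = 0.9955913013247036, cn u = -0.09379744520285873, dn u = 0.5360084133898689
sn v = 0.8066763120354412, cn v = 0.5909935089329657, dn v = 0.7294613926714049
m = k² = 0.719020898401
D = 1 − m·sn²u·sn²v = 0.5362303667245641
dn(u+v) = (dn u·dn v − m·sn u·sn v·cn u·cn v)/D = 0.4230081776256711/0.5362303667245641 = 0.7888553201668085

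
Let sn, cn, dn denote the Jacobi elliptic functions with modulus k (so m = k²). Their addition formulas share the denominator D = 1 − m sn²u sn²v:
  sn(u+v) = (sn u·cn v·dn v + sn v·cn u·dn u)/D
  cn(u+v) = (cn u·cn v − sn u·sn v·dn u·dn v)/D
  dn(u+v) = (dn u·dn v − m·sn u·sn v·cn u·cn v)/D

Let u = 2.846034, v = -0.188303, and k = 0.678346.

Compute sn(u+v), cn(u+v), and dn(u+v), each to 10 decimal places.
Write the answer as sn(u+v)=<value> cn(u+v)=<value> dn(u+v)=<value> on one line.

sn u = 0.6913965687534305, cn u = -0.7224754561339664, dn u = 0.8831949281662153
sn v = -0.1866930778202097, cn v = 0.9824182890673489, dn v = 0.9919484243364472
m = k² = 0.460153295716
D = 1 − m·sn²u·sn²v = 0.9923332128236469
sn(u+v) = (sn u·cn v·dn v + sn v·cn u·dn u)/D = 0.7928980389889328/0.9923332128236469 = 0.7990239858371476
cn(u+v) = (cn u·cn v − sn u·sn v·dn u·dn v)/D = -0.5966891192575964/0.9923332128236469 = -0.6012991518844158
dn(u+v) = (dn u·dn v − m·sn u·sn v·cn u·cn v)/D = 0.8339260591300192/0.9923332128236469 = 0.8403689893207483

sn(u+v)=0.7990239858 cn(u+v)=-0.6012991519 dn(u+v)=0.8403689893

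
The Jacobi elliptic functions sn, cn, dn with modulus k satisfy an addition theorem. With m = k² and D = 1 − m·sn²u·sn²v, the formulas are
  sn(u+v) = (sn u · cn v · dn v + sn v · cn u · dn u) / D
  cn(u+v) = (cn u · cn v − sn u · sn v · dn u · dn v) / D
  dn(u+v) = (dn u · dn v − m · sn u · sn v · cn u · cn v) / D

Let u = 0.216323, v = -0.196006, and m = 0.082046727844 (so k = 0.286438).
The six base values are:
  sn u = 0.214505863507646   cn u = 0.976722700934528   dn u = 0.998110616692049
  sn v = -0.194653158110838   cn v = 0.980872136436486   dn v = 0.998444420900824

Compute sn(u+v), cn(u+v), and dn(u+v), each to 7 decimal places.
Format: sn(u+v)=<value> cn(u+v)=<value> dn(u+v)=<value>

m = k² = 0.082046727844
D = 1 − m·sn²u·sn²v = 0.9998569583503522
sn(u+v) = (sn u·cn v·dn v + sn v·cn u·dn u)/D = 0.02031258167749413/0.9998569583503522 = 0.02031548763835932
cn(u+v) = (cn u·cn v − sn u·sn v·dn u·dn v)/D = 0.9996506070558919/0.9998569583503522 = 0.9997936191844873
dn(u+v) = (dn u·dn v − m·sn u·sn v·cn u·cn v)/D = 0.9998400295056019/0.9998569583503522 = 0.9999830687333733

sn(u+v)=0.0203155 cn(u+v)=0.9997936 dn(u+v)=0.9999831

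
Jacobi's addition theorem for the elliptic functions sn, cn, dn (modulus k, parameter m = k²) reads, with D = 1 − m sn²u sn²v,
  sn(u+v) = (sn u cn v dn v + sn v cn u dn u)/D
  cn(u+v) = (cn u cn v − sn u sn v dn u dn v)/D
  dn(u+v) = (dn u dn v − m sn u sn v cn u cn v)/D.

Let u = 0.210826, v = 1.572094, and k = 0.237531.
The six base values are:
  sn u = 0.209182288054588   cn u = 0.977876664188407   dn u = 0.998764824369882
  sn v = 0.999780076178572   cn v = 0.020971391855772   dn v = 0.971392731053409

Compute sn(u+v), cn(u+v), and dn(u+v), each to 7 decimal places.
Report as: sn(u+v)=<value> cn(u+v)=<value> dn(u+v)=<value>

sn(u+v)=0.9831415 cn(u+v)=-0.1828463 dn(u+v)=0.9723504

m = k² = 0.056420975961
D = 1 − m·sn²u·sn²v = 0.9975322601863142
sn(u+v) = (sn u·cn v·dn v + sn v·cn u·dn u)/D = 0.9807153701391382/0.9975322601863142 = 0.9831415075798801
cn(u+v) = (cn u·cn v − sn u·sn v·dn u·dn v)/D = -0.1823951010451479/0.9975322601863142 = -0.1828463181843172
dn(u+v) = (dn u·dn v − m·sn u·sn v·cn u·cn v)/D = 0.969950909396036/0.9975322601863142 = 0.9723504172334971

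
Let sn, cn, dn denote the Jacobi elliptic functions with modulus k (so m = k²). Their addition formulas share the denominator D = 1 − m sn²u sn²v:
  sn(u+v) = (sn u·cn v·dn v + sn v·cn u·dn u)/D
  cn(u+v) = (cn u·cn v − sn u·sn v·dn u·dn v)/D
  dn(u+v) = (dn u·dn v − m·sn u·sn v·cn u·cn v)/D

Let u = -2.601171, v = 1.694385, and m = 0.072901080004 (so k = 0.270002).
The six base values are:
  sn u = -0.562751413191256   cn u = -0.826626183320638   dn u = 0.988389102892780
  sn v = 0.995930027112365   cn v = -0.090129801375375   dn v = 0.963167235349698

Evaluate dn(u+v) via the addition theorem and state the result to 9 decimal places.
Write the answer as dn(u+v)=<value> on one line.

dn(u+v)=0.977410230

m = k² = 0.072901080004
D = 1 − m·sn²u·sn²v = 0.9771005630645093
dn(u+v) = (dn u·dn v − m·sn u·sn v·cn u·cn v)/D = 0.955028085940165/0.9771005630645093 = 0.9774102298589229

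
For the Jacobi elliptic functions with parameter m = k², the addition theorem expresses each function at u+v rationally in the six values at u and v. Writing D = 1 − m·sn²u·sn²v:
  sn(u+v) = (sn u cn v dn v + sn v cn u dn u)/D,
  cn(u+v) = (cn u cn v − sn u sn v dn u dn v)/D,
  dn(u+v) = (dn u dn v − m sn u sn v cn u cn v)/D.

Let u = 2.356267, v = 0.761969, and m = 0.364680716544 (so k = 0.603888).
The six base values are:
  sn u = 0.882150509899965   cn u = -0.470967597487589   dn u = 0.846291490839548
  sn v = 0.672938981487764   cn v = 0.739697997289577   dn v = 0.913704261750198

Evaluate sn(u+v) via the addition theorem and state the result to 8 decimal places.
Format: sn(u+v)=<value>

sn(u+v)=0.37636577

m = k² = 0.364680716544
D = 1 − m·sn²u·sn²v = 0.8714862632982964
sn(u+v) = (sn u·cn v·dn v + sn v·cn u·dn u)/D = 0.3279976017103668/0.8714862632982964 = 0.3763657736485724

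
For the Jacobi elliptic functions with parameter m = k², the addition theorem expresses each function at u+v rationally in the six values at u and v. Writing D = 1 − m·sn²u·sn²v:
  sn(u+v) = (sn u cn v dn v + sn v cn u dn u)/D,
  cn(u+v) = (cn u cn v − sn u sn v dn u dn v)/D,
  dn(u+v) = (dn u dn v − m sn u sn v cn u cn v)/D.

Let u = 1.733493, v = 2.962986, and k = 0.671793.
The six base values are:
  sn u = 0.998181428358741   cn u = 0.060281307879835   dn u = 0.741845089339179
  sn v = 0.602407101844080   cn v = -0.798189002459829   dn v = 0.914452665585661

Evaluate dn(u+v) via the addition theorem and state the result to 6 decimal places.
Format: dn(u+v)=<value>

dn(u+v)=0.826272

m = k² = 0.451305834849
D = 1 − m·sn²u·sn²v = 0.8368188139060709
dn(u+v) = (dn u·dn v − m·sn u·sn v·cn u·cn v)/D = 0.6914396859802728/0.8368188139060709 = 0.8262716785164008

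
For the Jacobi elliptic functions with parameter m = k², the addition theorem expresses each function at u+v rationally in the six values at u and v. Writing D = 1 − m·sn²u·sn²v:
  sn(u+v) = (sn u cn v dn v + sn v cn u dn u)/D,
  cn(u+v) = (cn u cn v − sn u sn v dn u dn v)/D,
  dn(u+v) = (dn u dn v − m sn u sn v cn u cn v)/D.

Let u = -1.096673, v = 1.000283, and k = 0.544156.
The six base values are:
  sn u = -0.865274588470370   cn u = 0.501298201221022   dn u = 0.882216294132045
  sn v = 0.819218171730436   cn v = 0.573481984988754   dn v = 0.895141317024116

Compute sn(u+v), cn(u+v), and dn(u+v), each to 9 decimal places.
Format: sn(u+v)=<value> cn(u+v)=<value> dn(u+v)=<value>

m = k² = 0.296105752336
D = 1 − m·sn²u·sn²v = 0.8512167991665519
sn(u+v) = (sn u·cn v·dn v + sn v·cn u·dn u)/D = -0.08188442135220877/0.8512167991665519 = -0.09619690475139107
cn(u+v) = (cn u·cn v − sn u·sn v·dn u·dn v)/D = 0.8472691312228741/0.8512167991665519 = 0.9953623237375683
dn(u+v) = (dn u·dn v − m·sn u·sn v·cn u·cn v)/D = 0.8500497825442576/0.8512167991665519 = 0.9986290018906618

sn(u+v)=-0.096196905 cn(u+v)=0.995362324 dn(u+v)=0.998629002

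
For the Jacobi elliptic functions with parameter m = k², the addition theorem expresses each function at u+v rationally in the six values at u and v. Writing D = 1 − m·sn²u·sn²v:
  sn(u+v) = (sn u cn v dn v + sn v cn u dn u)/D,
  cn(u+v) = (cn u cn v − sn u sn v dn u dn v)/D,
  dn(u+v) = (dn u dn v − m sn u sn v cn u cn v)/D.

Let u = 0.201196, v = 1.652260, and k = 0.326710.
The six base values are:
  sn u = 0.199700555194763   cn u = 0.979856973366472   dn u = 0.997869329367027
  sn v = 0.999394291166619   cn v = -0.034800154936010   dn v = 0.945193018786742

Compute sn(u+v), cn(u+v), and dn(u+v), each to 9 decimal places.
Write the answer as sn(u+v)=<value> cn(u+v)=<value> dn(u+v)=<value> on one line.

sn(u+v)=0.974752557 cn(u+v)=-0.223287823 dn(u+v)=0.947935827

m = k² = 0.1067394241
D = 1 − m·sn²u·sn²v = 0.9957483536942024
sn(u+v) = (sn u·cn v·dn v + sn v·cn u·dn u)/D = 0.9706082543321675/0.9957483536942024 = 0.9747525574420829
cn(u+v) = (cn u·cn v − sn u·sn v·dn u·dn v)/D = -0.2223384818401369/0.9957483536942024 = -0.2232878226865919
dn(u+v) = (dn u·dn v − m·sn u·sn v·cn u·cn v)/D = 0.94390553886873/0.9957483536942024 = 0.9479358267245566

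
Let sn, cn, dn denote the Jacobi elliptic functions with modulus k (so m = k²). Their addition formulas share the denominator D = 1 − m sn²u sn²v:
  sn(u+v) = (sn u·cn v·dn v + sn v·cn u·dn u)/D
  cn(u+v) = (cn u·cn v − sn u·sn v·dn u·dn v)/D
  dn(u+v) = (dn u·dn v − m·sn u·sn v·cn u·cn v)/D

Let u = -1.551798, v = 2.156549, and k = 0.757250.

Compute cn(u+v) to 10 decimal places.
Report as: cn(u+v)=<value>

sn u = -0.9701792023562316, cn u = 0.2423887689548056, dn u = 0.6784265873788823
sn v = 0.988151112424859, cn v = -0.1534841327744129, dn v = 0.6633859268379212
m = k² = 0.5734275625
D = 1 − m·sn²u·sn²v = 0.4729774321502771
cn(u+v) = (cn u·cn v − sn u·sn v·dn u·dn v)/D = 0.3942610433669864/0.4729774321502771 = 0.8335726327883643

cn(u+v)=0.8335726328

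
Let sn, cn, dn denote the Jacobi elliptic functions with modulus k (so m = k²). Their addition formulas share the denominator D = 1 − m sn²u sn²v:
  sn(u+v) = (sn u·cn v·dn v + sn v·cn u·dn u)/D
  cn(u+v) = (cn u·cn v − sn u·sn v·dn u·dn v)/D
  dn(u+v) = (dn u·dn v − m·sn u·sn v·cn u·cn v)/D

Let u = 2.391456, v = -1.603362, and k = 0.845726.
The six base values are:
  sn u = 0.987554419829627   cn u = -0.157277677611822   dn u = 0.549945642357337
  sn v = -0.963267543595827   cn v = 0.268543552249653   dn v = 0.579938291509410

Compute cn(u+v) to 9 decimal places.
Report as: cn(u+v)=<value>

cn(u+v)=0.740364075

m = k² = 0.715252467076
D = 1 − m·sn²u·sn²v = 0.3527451798942823
cn(u+v) = (cn u·cn v − sn u·sn v·dn u·dn v)/D = 0.261159858797636/0.3527451798942823 = 0.7403640749277016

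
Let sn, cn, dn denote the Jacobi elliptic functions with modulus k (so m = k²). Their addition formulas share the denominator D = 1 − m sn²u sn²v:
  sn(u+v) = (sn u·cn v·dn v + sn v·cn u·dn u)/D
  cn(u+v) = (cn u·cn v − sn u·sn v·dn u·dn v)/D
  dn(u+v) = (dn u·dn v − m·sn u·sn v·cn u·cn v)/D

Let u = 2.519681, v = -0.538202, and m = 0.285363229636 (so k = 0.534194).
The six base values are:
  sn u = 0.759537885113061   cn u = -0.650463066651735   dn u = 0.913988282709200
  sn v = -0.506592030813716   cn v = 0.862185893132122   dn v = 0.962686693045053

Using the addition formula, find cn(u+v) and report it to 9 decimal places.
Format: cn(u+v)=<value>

cn(u+v)=-0.232066345

m = k² = 0.285363229636
D = 1 − m·sn²u·sn²v = 0.9577512756209705
cn(u+v) = (cn u·cn v − sn u·sn v·dn u·dn v)/D = -0.2222618376277923/0.9577512756209705 = -0.2320663446610248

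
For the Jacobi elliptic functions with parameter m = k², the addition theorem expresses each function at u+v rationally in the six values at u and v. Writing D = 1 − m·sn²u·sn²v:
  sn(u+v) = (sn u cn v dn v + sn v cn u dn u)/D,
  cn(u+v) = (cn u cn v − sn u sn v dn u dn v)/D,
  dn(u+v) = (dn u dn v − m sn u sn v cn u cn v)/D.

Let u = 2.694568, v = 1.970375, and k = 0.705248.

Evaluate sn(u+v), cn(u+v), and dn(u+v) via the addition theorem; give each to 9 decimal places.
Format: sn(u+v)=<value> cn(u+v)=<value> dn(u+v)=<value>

sn u = 0.8076729081988984, cn u = -0.5896307941089355, dn u = 0.8219153156282691
sn v = 0.9964637957431481, cn v = -0.08402323353190838, dn v = 0.7114328333091026
m = k² = 0.497374741504
D = 1 − m·sn²u·sn²v = 0.6778354086534024
sn(u+v) = (sn u·cn v·dn v + sn v·cn u·dn u)/D = -0.5311930139115669/0.6778354086534024 = -0.783660763557399
cn(u+v) = (cn u·cn v − sn u·sn v·dn u·dn v)/D = -0.4210639181832979/0.6778354086534024 = -0.6211890273182829
dn(u+v) = (dn u·dn v − m·sn u·sn v·cn u·cn v)/D = 0.5649058248471241/0.6778354086534024 = 0.8333967474041732

sn(u+v)=-0.783660764 cn(u+v)=-0.621189027 dn(u+v)=0.833396747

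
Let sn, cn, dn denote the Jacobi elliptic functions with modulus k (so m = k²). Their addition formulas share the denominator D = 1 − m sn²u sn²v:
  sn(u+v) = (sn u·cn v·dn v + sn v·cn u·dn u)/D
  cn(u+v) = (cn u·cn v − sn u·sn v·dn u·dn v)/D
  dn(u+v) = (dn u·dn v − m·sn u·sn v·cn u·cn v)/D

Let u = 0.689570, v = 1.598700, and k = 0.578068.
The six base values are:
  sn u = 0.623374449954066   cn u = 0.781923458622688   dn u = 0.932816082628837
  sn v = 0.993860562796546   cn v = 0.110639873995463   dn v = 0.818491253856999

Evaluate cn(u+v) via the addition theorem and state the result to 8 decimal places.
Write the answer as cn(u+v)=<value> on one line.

m = k² = 0.334162612624
D = 1 − m·sn²u·sn²v = 0.8717354123312738
cn(u+v) = (cn u·cn v − sn u·sn v·dn u·dn v)/D = -0.3865135549524999/0.8717354123312738 = -0.4433840239653112

cn(u+v)=-0.44338402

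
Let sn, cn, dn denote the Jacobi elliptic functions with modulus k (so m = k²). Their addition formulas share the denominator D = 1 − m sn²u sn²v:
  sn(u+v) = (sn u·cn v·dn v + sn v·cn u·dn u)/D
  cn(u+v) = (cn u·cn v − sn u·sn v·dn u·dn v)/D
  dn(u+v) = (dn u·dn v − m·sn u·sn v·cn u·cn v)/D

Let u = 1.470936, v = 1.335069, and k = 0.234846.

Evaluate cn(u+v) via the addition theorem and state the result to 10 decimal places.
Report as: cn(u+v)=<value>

sn u = 0.9929497186712708, cn u = 0.1185363074785282, dn u = 0.9724311277151649
sn v = 0.9686599994182489, cn v = 0.2483904296204626, dn v = 0.9737813683626791
m = k² = 0.055152643716
D = 1 − m·sn²u·sn²v = 0.9489772830231737
cn(u+v) = (cn u·cn v − sn u·sn v·dn u·dn v)/D = -0.8813481470518992/0.9489772830231737 = -0.9287347155921086

cn(u+v)=-0.9287347156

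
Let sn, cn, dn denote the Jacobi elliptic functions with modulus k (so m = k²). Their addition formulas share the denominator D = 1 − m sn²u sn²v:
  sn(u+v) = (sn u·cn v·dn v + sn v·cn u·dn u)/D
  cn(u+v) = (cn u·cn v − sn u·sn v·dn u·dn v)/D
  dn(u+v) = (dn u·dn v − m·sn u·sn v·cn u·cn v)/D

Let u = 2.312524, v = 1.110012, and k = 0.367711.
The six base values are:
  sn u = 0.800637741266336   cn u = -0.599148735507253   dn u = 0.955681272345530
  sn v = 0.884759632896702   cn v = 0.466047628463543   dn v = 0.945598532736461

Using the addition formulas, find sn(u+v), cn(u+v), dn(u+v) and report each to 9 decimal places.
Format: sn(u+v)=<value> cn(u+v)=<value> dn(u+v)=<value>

m = k² = 0.135211379521
D = 1 − m·sn²u·sn²v = 0.9321521702830431
sn(u+v) = (sn u·cn v·dn v + sn v·cn u·dn u)/D = -0.1537729301940761/0.9321521702830431 = -0.1649654799895855
cn(u+v) = (cn u·cn v − sn u·sn v·dn u·dn v)/D = -0.9193810714295325/0.9321521702830431 = -0.9862993411798497
dn(u+v) = (dn u·dn v − m·sn u·sn v·cn u·cn v)/D = 0.930435621018972/0.9321521702830431 = 0.998158509609488

sn(u+v)=-0.164965480 cn(u+v)=-0.986299341 dn(u+v)=0.998158510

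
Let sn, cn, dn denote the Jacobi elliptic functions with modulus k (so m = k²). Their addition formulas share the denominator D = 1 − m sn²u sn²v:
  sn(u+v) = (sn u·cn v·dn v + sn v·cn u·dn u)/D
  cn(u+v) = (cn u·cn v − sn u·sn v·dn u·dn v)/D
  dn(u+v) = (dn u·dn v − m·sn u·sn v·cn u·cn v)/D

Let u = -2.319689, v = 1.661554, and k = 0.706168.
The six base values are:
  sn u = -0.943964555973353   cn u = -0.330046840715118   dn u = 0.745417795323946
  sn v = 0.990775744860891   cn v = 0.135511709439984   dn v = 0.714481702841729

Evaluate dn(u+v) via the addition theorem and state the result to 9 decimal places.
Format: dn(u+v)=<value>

m = k² = 0.498673244224
D = 1 − m·sn²u·sn²v = 0.5638075191984529
dn(u+v) = (dn u·dn v − m·sn u·sn v·cn u·cn v)/D = 0.5117280855979779/0.5638075191984529 = 0.907629054549477

dn(u+v)=0.907629055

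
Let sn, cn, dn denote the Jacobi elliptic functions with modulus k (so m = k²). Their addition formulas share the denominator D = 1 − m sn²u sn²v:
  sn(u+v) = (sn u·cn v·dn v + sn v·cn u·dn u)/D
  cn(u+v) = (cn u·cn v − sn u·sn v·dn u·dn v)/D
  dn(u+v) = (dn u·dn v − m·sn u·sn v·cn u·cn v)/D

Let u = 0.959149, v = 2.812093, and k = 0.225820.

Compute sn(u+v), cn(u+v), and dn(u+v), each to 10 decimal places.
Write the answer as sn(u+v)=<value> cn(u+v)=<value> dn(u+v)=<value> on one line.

sn(u+v)=-0.5536930394 cn(u+v)=-0.8327208525 dn(u+v)=0.9921523362

sn u = 0.8151099783392345, cn u = 0.5793062430285148, dn u = 0.9829134863069219
sn v = 0.3619144523239994, cn v = -0.9322113114519795, dn v = 0.996654710624111
m = k² = 0.0509946724
D = 1 − m·sn²u·sn²v = 0.9955621861854859
sn(u+v) = (sn u·cn v·dn v + sn v·cn u·dn u)/D = -0.5512358527453523/0.9955621861854859 = -0.5536930393644442
cn(u+v) = (cn u·cn v − sn u·sn v·dn u·dn v)/D = -0.8290253923798283/0.9955621861854859 = -0.8327208524826096
dn(u+v) = (dn u·dn v − m·sn u·sn v·cn u·cn v)/D = 0.9877493488629372/0.9955621861854859 = 0.9921523362066575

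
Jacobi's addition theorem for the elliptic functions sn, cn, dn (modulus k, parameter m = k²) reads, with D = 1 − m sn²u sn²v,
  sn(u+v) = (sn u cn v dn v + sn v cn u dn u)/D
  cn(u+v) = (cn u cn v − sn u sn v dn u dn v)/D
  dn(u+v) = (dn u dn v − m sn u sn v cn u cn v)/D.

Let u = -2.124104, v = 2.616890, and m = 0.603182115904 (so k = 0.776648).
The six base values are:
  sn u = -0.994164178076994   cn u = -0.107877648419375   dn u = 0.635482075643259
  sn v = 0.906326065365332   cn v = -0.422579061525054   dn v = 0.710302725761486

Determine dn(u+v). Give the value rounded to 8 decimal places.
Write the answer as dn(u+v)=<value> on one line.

dn(u+v)=0.93310662

m = k² = 0.603182115904
D = 1 − m·sn²u·sn²v = 0.5102960379088246
dn(u+v) = (dn u·dn v − m·sn u·sn v·cn u·cn v)/D = 0.4761606099929154/0.5102960379088246 = 0.9331066177668262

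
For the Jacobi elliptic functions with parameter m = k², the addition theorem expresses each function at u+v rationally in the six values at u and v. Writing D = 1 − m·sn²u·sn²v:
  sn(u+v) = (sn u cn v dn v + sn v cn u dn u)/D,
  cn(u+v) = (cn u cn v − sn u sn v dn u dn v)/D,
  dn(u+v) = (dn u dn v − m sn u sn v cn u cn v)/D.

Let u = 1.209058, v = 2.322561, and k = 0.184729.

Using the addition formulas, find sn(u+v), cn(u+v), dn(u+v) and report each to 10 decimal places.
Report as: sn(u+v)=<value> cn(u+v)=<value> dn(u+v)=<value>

sn(u+v)=-0.3545507365 cn(u+v)=-0.9350367775 dn(u+v)=0.9978528448

sn u = 0.9326056730103166, cn u = 0.360897019479206, dn u = 0.9850481400342451
sn v = 0.7468917592508734, cn v = -0.6649456368479572, dn v = 0.9904360507050162
m = k² = 0.034124803441
D = 1 − m·sn²u·sn²v = 0.9834430018668036
sn(u+v) = (sn u·cn v·dn v + sn v·cn u·dn u)/D = -0.3486804406286375/0.9834430018668036 = -0.3545507365111764
cn(u+v) = (cn u·cn v − sn u·sn v·dn u·dn v)/D = -0.9195553753003726/0.9834430018668036 = -0.9350367774795718
dn(u+v) = (dn u·dn v − m·sn u·sn v·cn u·cn v)/D = 0.9813313970687083/0.9834430018668036 = 0.9978528447565471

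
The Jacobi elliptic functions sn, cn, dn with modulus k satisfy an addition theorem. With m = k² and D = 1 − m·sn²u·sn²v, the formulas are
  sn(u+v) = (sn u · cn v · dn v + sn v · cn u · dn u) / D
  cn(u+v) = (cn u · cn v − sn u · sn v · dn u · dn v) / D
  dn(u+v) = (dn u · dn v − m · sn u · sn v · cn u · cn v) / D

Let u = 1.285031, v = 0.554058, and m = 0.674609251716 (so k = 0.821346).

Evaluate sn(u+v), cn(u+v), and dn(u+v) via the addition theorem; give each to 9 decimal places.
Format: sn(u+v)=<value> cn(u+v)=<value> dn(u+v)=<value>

sn u = 0.8972136572230201, cn u = 0.4415967088786928, dn u = 0.6759768600703295
sn v = 0.510885861649544, cn v = 0.8596485539838958, dn v = 0.9077026173558515
m = k² = 0.674609251716
D = 1 − m·sn²u·sn²v = 0.8582602010123149
sn(u+v) = (sn u·cn v·dn v + sn v·cn u·dn u)/D = 0.8526046280588614/0.8582602010123149 = 0.9934104215169447
cn(u+v) = (cn u·cn v − sn u·sn v·dn u·dn v)/D = 0.09836625871867752/0.8582602010123149 = 0.1146112316552193
dn(u+v) = (dn u·dn v − m·sn u·sn v·cn u·cn v)/D = 0.4961992857239694/0.8582602010123149 = 0.578145514773613

sn(u+v)=0.993410422 cn(u+v)=0.114611232 dn(u+v)=0.578145515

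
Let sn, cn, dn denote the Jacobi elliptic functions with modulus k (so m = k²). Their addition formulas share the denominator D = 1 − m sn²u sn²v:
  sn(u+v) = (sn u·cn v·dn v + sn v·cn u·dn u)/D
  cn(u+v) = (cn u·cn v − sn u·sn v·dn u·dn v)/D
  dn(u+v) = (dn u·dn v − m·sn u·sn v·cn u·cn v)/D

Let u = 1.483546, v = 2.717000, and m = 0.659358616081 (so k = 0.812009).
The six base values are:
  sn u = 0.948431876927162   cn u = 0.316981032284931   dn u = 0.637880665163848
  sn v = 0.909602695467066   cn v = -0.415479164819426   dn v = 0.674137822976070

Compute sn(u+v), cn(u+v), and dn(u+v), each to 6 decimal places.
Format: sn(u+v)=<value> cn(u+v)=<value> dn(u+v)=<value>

m = k² = 0.659358616081
D = 1 − m·sn²u·sn²v = 0.5092758319174818
sn(u+v) = (sn u·cn v·dn v + sn v·cn u·dn u)/D = -0.08172840089643045/0.5092758319174818 = -0.160479637505502
cn(u+v) = (cn u·cn v − sn u·sn v·dn u·dn v)/D = -0.5026751848481835/0.5092758319174818 = -0.9870391511718786
dn(u+v) = (dn u·dn v − m·sn u·sn v·cn u·cn v)/D = 0.50493332858973/0.5092758319174818 = 0.9914731800419396

sn(u+v)=-0.160480 cn(u+v)=-0.987039 dn(u+v)=0.991473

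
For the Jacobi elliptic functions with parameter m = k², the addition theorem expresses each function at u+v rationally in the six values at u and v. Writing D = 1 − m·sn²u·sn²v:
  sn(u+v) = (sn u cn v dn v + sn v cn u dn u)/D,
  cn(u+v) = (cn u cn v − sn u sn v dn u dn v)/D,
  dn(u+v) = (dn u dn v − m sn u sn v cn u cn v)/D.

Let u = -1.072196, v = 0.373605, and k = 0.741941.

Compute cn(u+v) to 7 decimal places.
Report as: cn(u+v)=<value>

cn(u+v)=0.7835344

sn u = -0.8321673961084943, cn u = 0.5545245033846641, dn u = 0.7866343766720281
sn v = 0.3606532736415971, cn v = 0.932699960443657, dn v = 0.9635346890585164
m = k² = 0.550476447481
D = 1 − m·sn²u·sn²v = 0.9504161903029429
cn(u+v) = (cn u·cn v − sn u·sn v·dn u·dn v)/D = 0.7446837418584368/0.9504161903029429 = 0.7835343604795608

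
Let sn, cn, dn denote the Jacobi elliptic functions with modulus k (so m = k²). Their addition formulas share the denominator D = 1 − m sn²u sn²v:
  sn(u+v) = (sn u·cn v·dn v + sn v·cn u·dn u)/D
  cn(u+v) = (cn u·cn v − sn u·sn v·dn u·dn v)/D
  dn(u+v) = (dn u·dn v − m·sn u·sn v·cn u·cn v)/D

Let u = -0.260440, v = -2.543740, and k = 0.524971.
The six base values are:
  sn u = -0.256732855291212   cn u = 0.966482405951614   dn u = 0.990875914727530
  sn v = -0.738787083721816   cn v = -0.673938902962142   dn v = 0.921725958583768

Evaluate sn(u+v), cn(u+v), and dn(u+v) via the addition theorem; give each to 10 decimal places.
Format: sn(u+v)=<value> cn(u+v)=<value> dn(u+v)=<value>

m = k² = 0.275594550841
D = 1 − m·sn²u·sn²v = 0.9900854703442651
sn(u+v) = (sn u·cn v·dn v + sn v·cn u·dn u)/D = -0.5480307883520827/0.9900854703442651 = -0.5535186655769482
cn(u+v) = (cn u·cn v − sn u·sn v·dn u·dn v)/D = -0.8245795859739795/0.9900854703442651 = -0.8328367708368277
dn(u+v) = (dn u·dn v − m·sn u·sn v·cn u·cn v)/D = 0.9473636010835361/0.9900854703442651 = 0.9568503219768753

sn(u+v)=-0.5535186656 cn(u+v)=-0.8328367708 dn(u+v)=0.9568503220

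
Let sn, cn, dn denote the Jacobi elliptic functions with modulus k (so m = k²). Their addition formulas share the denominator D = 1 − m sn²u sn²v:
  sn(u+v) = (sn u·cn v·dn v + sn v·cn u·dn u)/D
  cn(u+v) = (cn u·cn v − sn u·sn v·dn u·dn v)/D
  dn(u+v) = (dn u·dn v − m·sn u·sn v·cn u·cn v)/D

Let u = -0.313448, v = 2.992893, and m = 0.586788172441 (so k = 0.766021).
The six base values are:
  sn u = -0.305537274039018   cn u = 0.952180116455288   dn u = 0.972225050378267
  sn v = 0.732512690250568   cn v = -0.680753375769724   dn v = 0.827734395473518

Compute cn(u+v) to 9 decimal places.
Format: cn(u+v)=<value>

cn(u+v)=-0.482265199

m = k² = 0.586788172441
D = 1 − m·sn²u·sn²v = 0.9706072611199964
cn(u+v) = (cn u·cn v − sn u·sn v·dn u·dn v)/D = -0.4680901042543482/0.9706072611199964 = -0.4822651993291425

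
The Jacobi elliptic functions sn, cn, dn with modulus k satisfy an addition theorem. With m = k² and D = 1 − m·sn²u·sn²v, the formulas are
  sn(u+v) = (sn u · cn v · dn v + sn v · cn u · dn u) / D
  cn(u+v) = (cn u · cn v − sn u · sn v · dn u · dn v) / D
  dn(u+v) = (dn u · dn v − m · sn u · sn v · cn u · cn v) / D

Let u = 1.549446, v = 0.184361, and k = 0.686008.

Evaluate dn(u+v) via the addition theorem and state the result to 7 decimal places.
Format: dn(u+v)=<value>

sn u = 0.9789919544478122, cn u = 0.2038988796596314, dn u = 0.7409172644671248
sn v = 0.1828388638977289, cn v = 0.9831428939114536, dn v = 0.9921026081956322
m = k² = 0.470606976064
D = 1 − m·sn²u·sn²v = 0.9849216564504439
dn(u+v) = (dn u·dn v − m·sn u·sn v·cn u·cn v)/D = 0.7181795346336561/0.9849216564504439 = 0.7291742748574552

dn(u+v)=0.7291743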